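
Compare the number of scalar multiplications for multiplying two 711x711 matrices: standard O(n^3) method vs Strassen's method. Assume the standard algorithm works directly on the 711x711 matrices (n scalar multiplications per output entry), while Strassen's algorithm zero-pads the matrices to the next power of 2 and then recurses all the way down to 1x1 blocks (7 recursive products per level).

Matrix multiplication for 711x711 matrices:

Strassen's algorithm requires power-of-2 dimensions. Pad 711x711 to 1024x1024 (next power of 2).

Standard algorithm: 711^3 = 359425431 multiplications
Strassen's algorithm: 7^(log2(1024)) = 7^10 = 282475249 multiplications
Savings: 359425431 - 282475249 = 76950182 multiplications

Standard: 359425431 multiplications (711^3). Strassen: 282475249 multiplications (7^10, after padding to 1024x1024). Strassen reduces 8 recursive multiplications to 7 at each level.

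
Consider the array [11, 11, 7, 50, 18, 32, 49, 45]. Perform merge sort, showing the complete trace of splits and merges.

Merge sort trace:

Split: [11, 11, 7, 50, 18, 32, 49, 45] -> [11, 11, 7, 50] and [18, 32, 49, 45]
  Split: [11, 11, 7, 50] -> [11, 11] and [7, 50]
    Split: [11, 11] -> [11] and [11]
    Merge: [11] + [11] -> [11, 11]
    Split: [7, 50] -> [7] and [50]
    Merge: [7] + [50] -> [7, 50]
  Merge: [11, 11] + [7, 50] -> [7, 11, 11, 50]
  Split: [18, 32, 49, 45] -> [18, 32] and [49, 45]
    Split: [18, 32] -> [18] and [32]
    Merge: [18] + [32] -> [18, 32]
    Split: [49, 45] -> [49] and [45]
    Merge: [49] + [45] -> [45, 49]
  Merge: [18, 32] + [45, 49] -> [18, 32, 45, 49]
Merge: [7, 11, 11, 50] + [18, 32, 45, 49] -> [7, 11, 11, 18, 32, 45, 49, 50]

Final sorted array: [7, 11, 11, 18, 32, 45, 49, 50]

The merge sort proceeds by recursively splitting the array and merging sorted halves.
After all merges, the sorted array is [7, 11, 11, 18, 32, 45, 49, 50].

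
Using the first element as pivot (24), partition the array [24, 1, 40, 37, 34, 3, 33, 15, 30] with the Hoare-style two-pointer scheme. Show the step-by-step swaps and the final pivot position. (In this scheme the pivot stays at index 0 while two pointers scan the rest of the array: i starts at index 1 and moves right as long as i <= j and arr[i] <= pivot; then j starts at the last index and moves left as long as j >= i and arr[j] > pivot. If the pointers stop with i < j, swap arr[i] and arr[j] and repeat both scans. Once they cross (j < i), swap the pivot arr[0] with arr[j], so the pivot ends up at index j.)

Hoare-style two-pointer partition with pivot = 24:

Initial array: [24, 1, 40, 37, 34, 3, 33, 15, 30]

Pointers start at i = 1, j = 8.
i stops at index 2 (arr[2]=40 > 24), j stops at index 7 (arr[7]=15 <= 24): swap arr[2] and arr[7], array becomes [24, 1, 15, 37, 34, 3, 33, 40, 30]
i stops at index 3 (arr[3]=37 > 24), j stops at index 5 (arr[5]=3 <= 24): swap arr[3] and arr[5], array becomes [24, 1, 15, 3, 34, 37, 33, 40, 30]
i ends at 4, j ends at 3: the pointers have crossed (j < i), so scanning stops.

Swap pivot arr[0] with arr[3] to place pivot at position 3: [3, 1, 15, 24, 34, 37, 33, 40, 30]
Pivot position: 3

After partitioning with pivot 24, the array becomes [3, 1, 15, 24, 34, 37, 33, 40, 30]. The pivot is placed at index 3. All elements to the left of the pivot are <= 24, and all elements to the right are > 24.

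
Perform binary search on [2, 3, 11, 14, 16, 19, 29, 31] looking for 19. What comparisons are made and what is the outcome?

Binary search for 19 in [2, 3, 11, 14, 16, 19, 29, 31]:

lo=0, hi=7, mid=3, arr[mid]=14 -> 14 < 19, search right half
lo=4, hi=7, mid=5, arr[mid]=19 -> Found target at index 5!

Binary search finds 19 at index 5 after 2 comparisons. The search repeatedly halves the search space by comparing with the middle element.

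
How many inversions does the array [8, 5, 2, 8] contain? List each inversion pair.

Finding inversions in [8, 5, 2, 8]:

(0, 1): arr[0]=8 > arr[1]=5
(0, 2): arr[0]=8 > arr[2]=2
(1, 2): arr[1]=5 > arr[2]=2

Total inversions: 3

The array has 3 inversion(s): (0,1), (0,2), (1,2). Each pair (i,j) satisfies i < j and arr[i] > arr[j].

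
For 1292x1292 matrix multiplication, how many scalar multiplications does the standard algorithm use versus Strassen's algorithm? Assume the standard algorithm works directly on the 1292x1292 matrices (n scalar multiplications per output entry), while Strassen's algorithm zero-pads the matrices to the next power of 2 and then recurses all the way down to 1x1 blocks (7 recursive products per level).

Matrix multiplication for 1292x1292 matrices:

Strassen's algorithm requires power-of-2 dimensions. Pad 1292x1292 to 2048x2048 (next power of 2).

Standard algorithm: 1292^3 = 2156689088 multiplications
Strassen's algorithm: 7^(log2(2048)) = 7^11 = 1977326743 multiplications
Savings: 2156689088 - 1977326743 = 179362345 multiplications

Standard: 2156689088 multiplications (1292^3). Strassen: 1977326743 multiplications (7^11, after padding to 2048x2048). Strassen reduces 8 recursive multiplications to 7 at each level.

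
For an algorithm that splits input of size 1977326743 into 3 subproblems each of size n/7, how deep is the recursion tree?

For divide and conquer with division factor 7:

Problem sizes at each level:
Level 0: 1977326743
Level 1: 282475249
Level 2: 40353607
Level 3: 5764801
Level 4: 823543
Level 5: 117649
Level 6: 16807
Level 7: 2401
Level 8: 343
Level 9: 49
Level 10: 7
Level 11: 1

The root is level 0 and the size-1 base case is level 11 (the tree spans levels 0 through 11, i.e. 12 levels counting the root), so the depth is the number of divisions: log_7(1977326743) = 11

The recursion tree depth is log_7(1977326743) = 11. At each level, the problem size is divided by 7, so it takes 11 divisions to reduce to a base case of size 1. The algorithm makes 3 recursive calls at each level.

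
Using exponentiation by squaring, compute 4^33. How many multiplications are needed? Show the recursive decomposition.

Computing 4^33 by squaring (build up from 4^1; each line after the first costs one multiplication):

4^1 = 4
4^2 = (4^1)^2 = 4^2 = 16
4^4 = (4^2)^2 = 16^2 = 256
4^8 = (4^4)^2 = 256^2 = 65536
4^16 = (4^8)^2 = 65536^2 = 4294967296
4^32 = (4^16)^2 = 4294967296^2 = 18446744073709551616
4^33 = 4 * 4^32 = 4 * 18446744073709551616 = 73786976294838206464

Result: 73786976294838206464
Multiplications needed: 6 (6 lines after 4^1)

4^33 = 73786976294838206464. Using exponentiation by squaring, this requires 6 multiplications. The key idea: if the exponent is even, square the half-power; if odd, multiply by the base once.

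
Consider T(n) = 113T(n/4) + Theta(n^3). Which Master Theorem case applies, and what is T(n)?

Master Theorem for T(n) = 113T(n/4) + O(n^3):

a = 113, b = 4, c = 3
log_b(a) = log_4(113) = 3.4101

Case 1: c = 3 < log_4(113) = 3.4101
T(n) = O(n^(log_4 113))

For T(n) = 113T(n/4) + O(n^3): log_4(113) = 3.4101. This is Case 1 of the Master Theorem (c < log_b(a), work dominated by leaves), giving O(n^(log_4 113)).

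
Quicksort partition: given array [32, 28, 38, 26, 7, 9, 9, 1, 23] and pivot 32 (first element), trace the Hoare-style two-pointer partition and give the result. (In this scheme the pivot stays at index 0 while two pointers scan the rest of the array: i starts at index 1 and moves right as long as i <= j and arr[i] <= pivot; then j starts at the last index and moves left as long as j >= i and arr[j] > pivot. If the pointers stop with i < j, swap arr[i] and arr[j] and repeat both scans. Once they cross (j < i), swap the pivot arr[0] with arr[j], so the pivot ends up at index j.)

Hoare-style two-pointer partition with pivot = 32:

Initial array: [32, 28, 38, 26, 7, 9, 9, 1, 23]

Pointers start at i = 1, j = 8.
i stops at index 2 (arr[2]=38 > 32), j stops at index 8 (arr[8]=23 <= 32): swap arr[2] and arr[8], array becomes [32, 28, 23, 26, 7, 9, 9, 1, 38]
i ends at 8, j ends at 7: the pointers have crossed (j < i), so scanning stops.

Swap pivot arr[0] with arr[7] to place pivot at position 7: [1, 28, 23, 26, 7, 9, 9, 32, 38]
Pivot position: 7

After partitioning with pivot 32, the array becomes [1, 28, 23, 26, 7, 9, 9, 32, 38]. The pivot is placed at index 7. All elements to the left of the pivot are <= 32, and all elements to the right are > 32.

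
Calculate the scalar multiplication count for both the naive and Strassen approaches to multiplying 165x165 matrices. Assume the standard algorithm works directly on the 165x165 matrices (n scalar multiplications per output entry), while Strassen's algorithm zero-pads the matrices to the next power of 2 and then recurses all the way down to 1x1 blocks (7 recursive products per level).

Matrix multiplication for 165x165 matrices:

Strassen's algorithm requires power-of-2 dimensions. Pad 165x165 to 256x256 (next power of 2).

Standard algorithm: 165^3 = 4492125 multiplications
Strassen's algorithm: 7^(log2(256)) = 7^8 = 5764801 multiplications
Difference: 4492125 - 5764801 = -1272676 (Strassen uses MORE here due to padding overhead — for small or just-over-power-of-2 n, padding can outweigh the per-level savings)

Standard: 4492125 multiplications (165^3). Strassen: 5764801 multiplications (7^8, after padding to 256x256). Strassen reduces 8 recursive multiplications to 7 at each level.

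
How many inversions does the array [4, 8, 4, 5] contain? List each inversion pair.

Finding inversions in [4, 8, 4, 5]:

(1, 2): arr[1]=8 > arr[2]=4
(1, 3): arr[1]=8 > arr[3]=5

Total inversions: 2

The array has 2 inversion(s): (1,2), (1,3). Each pair (i,j) satisfies i < j and arr[i] > arr[j].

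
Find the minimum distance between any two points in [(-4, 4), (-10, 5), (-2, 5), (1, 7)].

Computing all pairwise distances among 4 points:

d((-4, 4), (-10, 5)) = 6.0828
d((-4, 4), (-2, 5)) = 2.2361 <-- minimum
d((-4, 4), (1, 7)) = 5.831
d((-10, 5), (-2, 5)) = 8.0
d((-10, 5), (1, 7)) = 11.1803
d((-2, 5), (1, 7)) = 3.6056

Closest pair: (-4, 4) and (-2, 5) with distance 2.2361

The closest pair is (-4, 4) and (-2, 5) with Euclidean distance 2.2361. For 4 points, brute-force pairwise comparison is shown above. For large n, the divide-and-conquer algorithm (sort by x, recurse on halves, check the dividing strip) achieves O(n log n).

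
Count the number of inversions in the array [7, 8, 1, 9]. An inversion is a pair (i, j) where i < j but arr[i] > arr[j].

Finding inversions in [7, 8, 1, 9]:

(0, 2): arr[0]=7 > arr[2]=1
(1, 2): arr[1]=8 > arr[2]=1

Total inversions: 2

The array has 2 inversion(s): (0,2), (1,2). Each pair (i,j) satisfies i < j and arr[i] > arr[j].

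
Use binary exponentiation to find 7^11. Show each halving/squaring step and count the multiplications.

Computing 7^11 by squaring (build up from 7^1; each line after the first costs one multiplication):

7^1 = 7
7^2 = (7^1)^2 = 7^2 = 49
7^4 = (7^2)^2 = 49^2 = 2401
7^5 = 7 * 7^4 = 7 * 2401 = 16807
7^10 = (7^5)^2 = 16807^2 = 282475249
7^11 = 7 * 7^10 = 7 * 282475249 = 1977326743

Result: 1977326743
Multiplications needed: 5 (5 lines after 7^1)

7^11 = 1977326743. Using exponentiation by squaring, this requires 5 multiplications. The key idea: if the exponent is even, square the half-power; if odd, multiply by the base once.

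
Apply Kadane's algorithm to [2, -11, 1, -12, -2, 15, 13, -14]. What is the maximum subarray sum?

Using Kadane's algorithm on [2, -11, 1, -12, -2, 15, 13, -14]:

Scanning through the array:
Position 1 (value -11): max_ending_here = -9, max_so_far = 2
Position 2 (value 1): max_ending_here = 1, max_so_far = 2
Position 3 (value -12): max_ending_here = -11, max_so_far = 2
Position 4 (value -2): max_ending_here = -2, max_so_far = 2
Position 5 (value 15): max_ending_here = 15, max_so_far = 15
Position 6 (value 13): max_ending_here = 28, max_so_far = 28
Position 7 (value -14): max_ending_here = 14, max_so_far = 28

Maximum subarray: [15, 13]
Maximum sum: 28

The maximum subarray is [15, 13] with sum 28. This subarray runs from index 5 to index 6.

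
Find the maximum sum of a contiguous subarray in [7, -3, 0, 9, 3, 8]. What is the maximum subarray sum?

Using Kadane's algorithm on [7, -3, 0, 9, 3, 8]:

Scanning through the array:
Position 1 (value -3): max_ending_here = 4, max_so_far = 7
Position 2 (value 0): max_ending_here = 4, max_so_far = 7
Position 3 (value 9): max_ending_here = 13, max_so_far = 13
Position 4 (value 3): max_ending_here = 16, max_so_far = 16
Position 5 (value 8): max_ending_here = 24, max_so_far = 24

Maximum subarray: [7, -3, 0, 9, 3, 8]
Maximum sum: 24

The maximum subarray is [7, -3, 0, 9, 3, 8] with sum 24. This subarray runs from index 0 to index 5.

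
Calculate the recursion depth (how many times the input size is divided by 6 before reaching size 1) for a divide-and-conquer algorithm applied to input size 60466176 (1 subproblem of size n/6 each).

For divide and conquer with division factor 6:

Problem sizes at each level:
Level 0: 60466176
Level 1: 10077696
Level 2: 1679616
Level 3: 279936
Level 4: 46656
Level 5: 7776
Level 6: 1296
Level 7: 216
Level 8: 36
Level 9: 6
Level 10: 1

The root is level 0 and the size-1 base case is level 10 (the tree spans levels 0 through 10, i.e. 11 levels counting the root), so the depth is the number of divisions: log_6(60466176) = 10

The recursion tree depth is log_6(60466176) = 10. At each level, the problem size is divided by 6, so it takes 10 divisions to reduce to a base case of size 1. The algorithm makes 1 recursive call at each level.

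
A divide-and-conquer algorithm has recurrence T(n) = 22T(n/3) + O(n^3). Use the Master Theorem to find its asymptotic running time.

Master Theorem for T(n) = 22T(n/3) + O(n^3):

a = 22, b = 3, c = 3
log_b(a) = log_3(22) = 2.8136

Case 3: c = 3 > log_3(22) = 2.8136
T(n) = O(n^3) = O(n^3)

For T(n) = 22T(n/3) + O(n^3): log_3(22) = 2.8136. This is Case 3 of the Master Theorem (c > log_b(a), work dominated by root), giving O(n^3).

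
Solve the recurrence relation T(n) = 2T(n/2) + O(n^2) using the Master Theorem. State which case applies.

Master Theorem for T(n) = 2T(n/2) + O(n^2):

a = 2, b = 2, c = 2
log_b(a) = log_2(2) = 1.0000

Case 3: c = 2 > log_2(2) = 1.0000
T(n) = O(n^2) = O(n^2)

For T(n) = 2T(n/2) + O(n^2): log_2(2) = 1.0000. This is Case 3 of the Master Theorem (c > log_b(a), work dominated by root), giving O(n^2).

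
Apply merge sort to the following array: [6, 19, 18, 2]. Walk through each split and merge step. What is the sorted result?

Merge sort trace:

Split: [6, 19, 18, 2] -> [6, 19] and [18, 2]
  Split: [6, 19] -> [6] and [19]
  Merge: [6] + [19] -> [6, 19]
  Split: [18, 2] -> [18] and [2]
  Merge: [18] + [2] -> [2, 18]
Merge: [6, 19] + [2, 18] -> [2, 6, 18, 19]

Final sorted array: [2, 6, 18, 19]

The merge sort proceeds by recursively splitting the array and merging sorted halves.
After all merges, the sorted array is [2, 6, 18, 19].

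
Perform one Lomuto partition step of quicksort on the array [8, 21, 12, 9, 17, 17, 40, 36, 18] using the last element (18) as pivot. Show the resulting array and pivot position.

Lomuto partition with pivot = 18:

Initial array: [8, 21, 12, 9, 17, 17, 40, 36, 18]

arr[0]=8 <= 18: swap with position 0, array becomes [8, 21, 12, 9, 17, 17, 40, 36, 18]
arr[1]=21 > 18: no swap
arr[2]=12 <= 18: swap with position 1, array becomes [8, 12, 21, 9, 17, 17, 40, 36, 18]
arr[3]=9 <= 18: swap with position 2, array becomes [8, 12, 9, 21, 17, 17, 40, 36, 18]
arr[4]=17 <= 18: swap with position 3, array becomes [8, 12, 9, 17, 21, 17, 40, 36, 18]
arr[5]=17 <= 18: swap with position 4, array becomes [8, 12, 9, 17, 17, 21, 40, 36, 18]
arr[6]=40 > 18: no swap
arr[7]=36 > 18: no swap

Place pivot at position 5: [8, 12, 9, 17, 17, 18, 40, 36, 21]
Pivot position: 5

After partitioning with pivot 18, the array becomes [8, 12, 9, 17, 17, 18, 40, 36, 21]. The pivot is placed at index 5. All elements to the left of the pivot are <= 18, and all elements to the right are > 18.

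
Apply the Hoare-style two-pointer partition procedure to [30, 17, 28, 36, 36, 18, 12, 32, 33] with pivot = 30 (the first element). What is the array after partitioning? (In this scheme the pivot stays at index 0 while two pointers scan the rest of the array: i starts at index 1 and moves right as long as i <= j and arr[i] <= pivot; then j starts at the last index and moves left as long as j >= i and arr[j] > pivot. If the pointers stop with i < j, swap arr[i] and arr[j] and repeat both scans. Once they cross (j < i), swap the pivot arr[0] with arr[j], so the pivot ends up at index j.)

Hoare-style two-pointer partition with pivot = 30:

Initial array: [30, 17, 28, 36, 36, 18, 12, 32, 33]

Pointers start at i = 1, j = 8.
i stops at index 3 (arr[3]=36 > 30), j stops at index 6 (arr[6]=12 <= 30): swap arr[3] and arr[6], array becomes [30, 17, 28, 12, 36, 18, 36, 32, 33]
i stops at index 4 (arr[4]=36 > 30), j stops at index 5 (arr[5]=18 <= 30): swap arr[4] and arr[5], array becomes [30, 17, 28, 12, 18, 36, 36, 32, 33]
i ends at 5, j ends at 4: the pointers have crossed (j < i), so scanning stops.

Swap pivot arr[0] with arr[4] to place pivot at position 4: [18, 17, 28, 12, 30, 36, 36, 32, 33]
Pivot position: 4

After partitioning with pivot 30, the array becomes [18, 17, 28, 12, 30, 36, 36, 32, 33]. The pivot is placed at index 4. All elements to the left of the pivot are <= 30, and all elements to the right are > 30.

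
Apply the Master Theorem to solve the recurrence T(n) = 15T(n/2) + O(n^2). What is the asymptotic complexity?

Master Theorem for T(n) = 15T(n/2) + O(n^2):

a = 15, b = 2, c = 2
log_b(a) = log_2(15) = 3.9069

Case 1: c = 2 < log_2(15) = 3.9069
T(n) = O(n^(log_2 15))

For T(n) = 15T(n/2) + O(n^2): log_2(15) = 3.9069. This is Case 1 of the Master Theorem (c < log_b(a), work dominated by leaves), giving O(n^(log_2 15)).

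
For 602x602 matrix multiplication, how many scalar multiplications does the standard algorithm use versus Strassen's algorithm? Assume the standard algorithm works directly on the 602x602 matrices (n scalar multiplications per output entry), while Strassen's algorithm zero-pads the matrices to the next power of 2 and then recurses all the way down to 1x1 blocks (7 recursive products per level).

Matrix multiplication for 602x602 matrices:

Strassen's algorithm requires power-of-2 dimensions. Pad 602x602 to 1024x1024 (next power of 2).

Standard algorithm: 602^3 = 218167208 multiplications
Strassen's algorithm: 7^(log2(1024)) = 7^10 = 282475249 multiplications
Difference: 218167208 - 282475249 = -64308041 (Strassen uses MORE here due to padding overhead — for small or just-over-power-of-2 n, padding can outweigh the per-level savings)

Standard: 218167208 multiplications (602^3). Strassen: 282475249 multiplications (7^10, after padding to 1024x1024). Strassen reduces 8 recursive multiplications to 7 at each level.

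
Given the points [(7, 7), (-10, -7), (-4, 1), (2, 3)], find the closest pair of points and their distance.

Computing all pairwise distances among 4 points:

d((7, 7), (-10, -7)) = 22.0227
d((7, 7), (-4, 1)) = 12.53
d((7, 7), (2, 3)) = 6.4031
d((-10, -7), (-4, 1)) = 10.0
d((-10, -7), (2, 3)) = 15.6205
d((-4, 1), (2, 3)) = 6.3246 <-- minimum

Closest pair: (-4, 1) and (2, 3) with distance 6.3246

The closest pair is (-4, 1) and (2, 3) with Euclidean distance 6.3246. For 4 points, brute-force pairwise comparison is shown above. For large n, the divide-and-conquer algorithm (sort by x, recurse on halves, check the dividing strip) achieves O(n log n).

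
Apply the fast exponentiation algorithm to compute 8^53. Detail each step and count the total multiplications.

Computing 8^53 by squaring (build up from 8^1; each line after the first costs one multiplication):

8^1 = 8
8^2 = (8^1)^2 = 8^2 = 64
8^3 = 8 * 8^2 = 8 * 64 = 512
8^6 = (8^3)^2 = 512^2 = 262144
8^12 = (8^6)^2 = 262144^2 = 68719476736
8^13 = 8 * 8^12 = 8 * 68719476736 = 549755813888
8^26 = (8^13)^2 = 549755813888^2 = 302231454903657293676544
8^52 = (8^26)^2 = 302231454903657293676544^2 = 91343852333181432387730302044767688728495783936
8^53 = 8 * 8^52 = 8 * 91343852333181432387730302044767688728495783936 = 730750818665451459101842416358141509827966271488

Result: 730750818665451459101842416358141509827966271488
Multiplications needed: 8 (8 lines after 8^1)

8^53 = 730750818665451459101842416358141509827966271488. Using exponentiation by squaring, this requires 8 multiplications. The key idea: if the exponent is even, square the half-power; if odd, multiply by the base once.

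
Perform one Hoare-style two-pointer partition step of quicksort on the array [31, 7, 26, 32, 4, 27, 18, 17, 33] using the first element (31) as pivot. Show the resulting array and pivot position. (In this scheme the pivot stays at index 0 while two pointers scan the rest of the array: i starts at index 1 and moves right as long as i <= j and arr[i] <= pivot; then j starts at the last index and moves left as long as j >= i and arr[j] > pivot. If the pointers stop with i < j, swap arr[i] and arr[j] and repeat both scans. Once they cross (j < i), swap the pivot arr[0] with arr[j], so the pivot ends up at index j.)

Hoare-style two-pointer partition with pivot = 31:

Initial array: [31, 7, 26, 32, 4, 27, 18, 17, 33]

Pointers start at i = 1, j = 8.
i stops at index 3 (arr[3]=32 > 31), j stops at index 7 (arr[7]=17 <= 31): swap arr[3] and arr[7], array becomes [31, 7, 26, 17, 4, 27, 18, 32, 33]
i ends at 7, j ends at 6: the pointers have crossed (j < i), so scanning stops.

Swap pivot arr[0] with arr[6] to place pivot at position 6: [18, 7, 26, 17, 4, 27, 31, 32, 33]
Pivot position: 6

After partitioning with pivot 31, the array becomes [18, 7, 26, 17, 4, 27, 31, 32, 33]. The pivot is placed at index 6. All elements to the left of the pivot are <= 31, and all elements to the right are > 31.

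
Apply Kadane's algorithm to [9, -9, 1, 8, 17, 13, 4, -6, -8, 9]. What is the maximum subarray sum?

Using Kadane's algorithm on [9, -9, 1, 8, 17, 13, 4, -6, -8, 9]:

Scanning through the array:
Position 1 (value -9): max_ending_here = 0, max_so_far = 9
Position 2 (value 1): max_ending_here = 1, max_so_far = 9
Position 3 (value 8): max_ending_here = 9, max_so_far = 9
Position 4 (value 17): max_ending_here = 26, max_so_far = 26
Position 5 (value 13): max_ending_here = 39, max_so_far = 39
Position 6 (value 4): max_ending_here = 43, max_so_far = 43
Position 7 (value -6): max_ending_here = 37, max_so_far = 43
Position 8 (value -8): max_ending_here = 29, max_so_far = 43
Position 9 (value 9): max_ending_here = 38, max_so_far = 43

Maximum subarray: [9, -9, 1, 8, 17, 13, 4]
Maximum sum: 43

The maximum subarray is [9, -9, 1, 8, 17, 13, 4] with sum 43. This subarray runs from index 0 to index 6.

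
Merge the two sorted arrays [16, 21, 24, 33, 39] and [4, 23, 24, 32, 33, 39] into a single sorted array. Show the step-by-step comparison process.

Merging process:

Compare 16 vs 4: take 4 from right. Merged: [4]
Compare 16 vs 23: take 16 from left. Merged: [4, 16]
Compare 21 vs 23: take 21 from left. Merged: [4, 16, 21]
Compare 24 vs 23: take 23 from right. Merged: [4, 16, 21, 23]
Compare 24 vs 24: take 24 from left. Merged: [4, 16, 21, 23, 24]
Compare 33 vs 24: take 24 from right. Merged: [4, 16, 21, 23, 24, 24]
Compare 33 vs 32: take 32 from right. Merged: [4, 16, 21, 23, 24, 24, 32]
Compare 33 vs 33: take 33 from left. Merged: [4, 16, 21, 23, 24, 24, 32, 33]
Compare 39 vs 33: take 33 from right. Merged: [4, 16, 21, 23, 24, 24, 32, 33, 33]
Compare 39 vs 39: take 39 from left. Merged: [4, 16, 21, 23, 24, 24, 32, 33, 33, 39]
Append remaining from right: [39]. Merged: [4, 16, 21, 23, 24, 24, 32, 33, 33, 39, 39]

Final merged array: [4, 16, 21, 23, 24, 24, 32, 33, 33, 39, 39]
Total comparisons: 10

The merged array is [4, 16, 21, 23, 24, 24, 32, 33, 33, 39, 39], requiring 10 comparisons. The merge step runs in O(n) time where n is the total number of elements.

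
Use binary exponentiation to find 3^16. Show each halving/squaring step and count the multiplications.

Computing 3^16 by squaring (build up from 3^1; each line after the first costs one multiplication):

3^1 = 3
3^2 = (3^1)^2 = 3^2 = 9
3^4 = (3^2)^2 = 9^2 = 81
3^8 = (3^4)^2 = 81^2 = 6561
3^16 = (3^8)^2 = 6561^2 = 43046721

Result: 43046721
Multiplications needed: 4 (4 lines after 3^1)

3^16 = 43046721. Using exponentiation by squaring, this requires 4 multiplications. The key idea: if the exponent is even, square the half-power; if odd, multiply by the base once.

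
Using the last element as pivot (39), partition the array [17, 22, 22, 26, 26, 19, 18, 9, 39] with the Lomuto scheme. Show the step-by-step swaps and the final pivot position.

Lomuto partition with pivot = 39:

Initial array: [17, 22, 22, 26, 26, 19, 18, 9, 39]

arr[0]=17 <= 39: swap with position 0, array becomes [17, 22, 22, 26, 26, 19, 18, 9, 39]
arr[1]=22 <= 39: swap with position 1, array becomes [17, 22, 22, 26, 26, 19, 18, 9, 39]
arr[2]=22 <= 39: swap with position 2, array becomes [17, 22, 22, 26, 26, 19, 18, 9, 39]
arr[3]=26 <= 39: swap with position 3, array becomes [17, 22, 22, 26, 26, 19, 18, 9, 39]
arr[4]=26 <= 39: swap with position 4, array becomes [17, 22, 22, 26, 26, 19, 18, 9, 39]
arr[5]=19 <= 39: swap with position 5, array becomes [17, 22, 22, 26, 26, 19, 18, 9, 39]
arr[6]=18 <= 39: swap with position 6, array becomes [17, 22, 22, 26, 26, 19, 18, 9, 39]
arr[7]=9 <= 39: swap with position 7, array becomes [17, 22, 22, 26, 26, 19, 18, 9, 39]

Place pivot at position 8: [17, 22, 22, 26, 26, 19, 18, 9, 39]
Pivot position: 8

After partitioning with pivot 39, the array becomes [17, 22, 22, 26, 26, 19, 18, 9, 39]. The pivot is placed at index 8. All elements to the left of the pivot are <= 39, and all elements to the right are > 39.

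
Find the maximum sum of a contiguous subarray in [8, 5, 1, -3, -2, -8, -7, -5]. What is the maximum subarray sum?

Using Kadane's algorithm on [8, 5, 1, -3, -2, -8, -7, -5]:

Scanning through the array:
Position 1 (value 5): max_ending_here = 13, max_so_far = 13
Position 2 (value 1): max_ending_here = 14, max_so_far = 14
Position 3 (value -3): max_ending_here = 11, max_so_far = 14
Position 4 (value -2): max_ending_here = 9, max_so_far = 14
Position 5 (value -8): max_ending_here = 1, max_so_far = 14
Position 6 (value -7): max_ending_here = -6, max_so_far = 14
Position 7 (value -5): max_ending_here = -5, max_so_far = 14

Maximum subarray: [8, 5, 1]
Maximum sum: 14

The maximum subarray is [8, 5, 1] with sum 14. This subarray runs from index 0 to index 2.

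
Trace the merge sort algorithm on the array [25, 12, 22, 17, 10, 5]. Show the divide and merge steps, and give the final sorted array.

Merge sort trace:

Split: [25, 12, 22, 17, 10, 5] -> [25, 12, 22] and [17, 10, 5]
  Split: [25, 12, 22] -> [25] and [12, 22]
    Split: [12, 22] -> [12] and [22]
    Merge: [12] + [22] -> [12, 22]
  Merge: [25] + [12, 22] -> [12, 22, 25]
  Split: [17, 10, 5] -> [17] and [10, 5]
    Split: [10, 5] -> [10] and [5]
    Merge: [10] + [5] -> [5, 10]
  Merge: [17] + [5, 10] -> [5, 10, 17]
Merge: [12, 22, 25] + [5, 10, 17] -> [5, 10, 12, 17, 22, 25]

Final sorted array: [5, 10, 12, 17, 22, 25]

The merge sort proceeds by recursively splitting the array and merging sorted halves.
After all merges, the sorted array is [5, 10, 12, 17, 22, 25].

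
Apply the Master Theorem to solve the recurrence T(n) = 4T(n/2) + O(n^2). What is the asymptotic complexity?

Master Theorem for T(n) = 4T(n/2) + O(n^2):

a = 4, b = 2, c = 2
log_b(a) = log_2(4) = 2.0000

Case 2: c = 2 = log_2(4) = 2.0000
T(n) = O(n^2 log n) = O(n^2 log n)

For T(n) = 4T(n/2) + O(n^2): log_2(4) = 2.0000. This is Case 2 of the Master Theorem (c = log_b(a), equal work at all levels), giving O(n^2 log n).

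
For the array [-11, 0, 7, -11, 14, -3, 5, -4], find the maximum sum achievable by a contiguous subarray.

Using Kadane's algorithm on [-11, 0, 7, -11, 14, -3, 5, -4]:

Scanning through the array:
Position 1 (value 0): max_ending_here = 0, max_so_far = 0
Position 2 (value 7): max_ending_here = 7, max_so_far = 7
Position 3 (value -11): max_ending_here = -4, max_so_far = 7
Position 4 (value 14): max_ending_here = 14, max_so_far = 14
Position 5 (value -3): max_ending_here = 11, max_so_far = 14
Position 6 (value 5): max_ending_here = 16, max_so_far = 16
Position 7 (value -4): max_ending_here = 12, max_so_far = 16

Maximum subarray: [14, -3, 5]
Maximum sum: 16

The maximum subarray is [14, -3, 5] with sum 16. This subarray runs from index 4 to index 6.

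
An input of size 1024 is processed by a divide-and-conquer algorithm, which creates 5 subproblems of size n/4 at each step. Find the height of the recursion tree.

For divide and conquer with division factor 4:

Problem sizes at each level:
Level 0: 1024
Level 1: 256
Level 2: 64
Level 3: 16
Level 4: 4
Level 5: 1

The root is level 0 and the size-1 base case is level 5 (the tree spans levels 0 through 5, i.e. 6 levels counting the root), so the depth is the number of divisions: log_4(1024) = 5

The recursion tree depth is log_4(1024) = 5. At each level, the problem size is divided by 4, so it takes 5 divisions to reduce to a base case of size 1. The algorithm makes 5 recursive calls at each level.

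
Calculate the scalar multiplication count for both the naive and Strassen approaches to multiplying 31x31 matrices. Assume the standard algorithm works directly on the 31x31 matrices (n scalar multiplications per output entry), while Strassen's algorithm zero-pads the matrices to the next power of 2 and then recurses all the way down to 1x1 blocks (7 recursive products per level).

Matrix multiplication for 31x31 matrices:

Strassen's algorithm requires power-of-2 dimensions. Pad 31x31 to 32x32 (next power of 2).

Standard algorithm: 31^3 = 29791 multiplications
Strassen's algorithm: 7^(log2(32)) = 7^5 = 16807 multiplications
Savings: 29791 - 16807 = 12984 multiplications

Standard: 29791 multiplications (31^3). Strassen: 16807 multiplications (7^5, after padding to 32x32). Strassen reduces 8 recursive multiplications to 7 at each level.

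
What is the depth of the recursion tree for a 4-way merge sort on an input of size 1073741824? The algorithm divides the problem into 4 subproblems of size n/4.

For divide and conquer with division factor 4:

Problem sizes at each level:
Level 0: 1073741824
Level 1: 268435456
Level 2: 67108864
Level 3: 16777216
Level 4: 4194304
Level 5: 1048576
Level 6: 262144
Level 7: 65536
Level 8: 16384
Level 9: 4096
Level 10: 1024
Level 11: 256
Level 12: 64
Level 13: 16
Level 14: 4
Level 15: 1

The root is level 0 and the size-1 base case is level 15 (the tree spans levels 0 through 15, i.e. 16 levels counting the root), so the depth is the number of divisions: log_4(1073741824) = 15

The recursion tree depth is log_4(1073741824) = 15. At each level, the problem size is divided by 4, so it takes 15 divisions to reduce to a base case of size 1. The algorithm makes 4 recursive calls at each level.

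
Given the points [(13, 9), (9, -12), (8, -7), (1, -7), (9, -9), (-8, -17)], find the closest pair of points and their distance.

Computing all pairwise distances among 6 points:

d((13, 9), (9, -12)) = 21.3776
d((13, 9), (8, -7)) = 16.7631
d((13, 9), (1, -7)) = 20.0
d((13, 9), (9, -9)) = 18.4391
d((13, 9), (-8, -17)) = 33.4215
d((9, -12), (8, -7)) = 5.099
d((9, -12), (1, -7)) = 9.434
d((9, -12), (9, -9)) = 3.0
d((9, -12), (-8, -17)) = 17.72
d((8, -7), (1, -7)) = 7.0
d((8, -7), (9, -9)) = 2.2361 <-- minimum
d((8, -7), (-8, -17)) = 18.868
d((1, -7), (9, -9)) = 8.2462
d((1, -7), (-8, -17)) = 13.4536
d((9, -9), (-8, -17)) = 18.7883

Closest pair: (8, -7) and (9, -9) with distance 2.2361

The closest pair is (8, -7) and (9, -9) with Euclidean distance 2.2361. For 6 points, brute-force pairwise comparison is shown above. For large n, the divide-and-conquer algorithm (sort by x, recurse on halves, check the dividing strip) achieves O(n log n).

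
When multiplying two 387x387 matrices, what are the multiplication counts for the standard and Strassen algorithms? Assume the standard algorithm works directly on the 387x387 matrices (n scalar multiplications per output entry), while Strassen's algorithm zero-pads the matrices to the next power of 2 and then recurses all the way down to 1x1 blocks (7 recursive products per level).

Matrix multiplication for 387x387 matrices:

Strassen's algorithm requires power-of-2 dimensions. Pad 387x387 to 512x512 (next power of 2).

Standard algorithm: 387^3 = 57960603 multiplications
Strassen's algorithm: 7^(log2(512)) = 7^9 = 40353607 multiplications
Savings: 57960603 - 40353607 = 17606996 multiplications

Standard: 57960603 multiplications (387^3). Strassen: 40353607 multiplications (7^9, after padding to 512x512). Strassen reduces 8 recursive multiplications to 7 at each level.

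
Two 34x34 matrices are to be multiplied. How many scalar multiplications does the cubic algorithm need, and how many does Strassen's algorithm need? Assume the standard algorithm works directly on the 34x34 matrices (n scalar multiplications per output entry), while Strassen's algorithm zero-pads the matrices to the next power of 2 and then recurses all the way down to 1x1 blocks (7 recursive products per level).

Matrix multiplication for 34x34 matrices:

Strassen's algorithm requires power-of-2 dimensions. Pad 34x34 to 64x64 (next power of 2).

Standard algorithm: 34^3 = 39304 multiplications
Strassen's algorithm: 7^(log2(64)) = 7^6 = 117649 multiplications
Difference: 39304 - 117649 = -78345 (Strassen uses MORE here due to padding overhead — for small or just-over-power-of-2 n, padding can outweigh the per-level savings)

Standard: 39304 multiplications (34^3). Strassen: 117649 multiplications (7^6, after padding to 64x64). Strassen reduces 8 recursive multiplications to 7 at each level.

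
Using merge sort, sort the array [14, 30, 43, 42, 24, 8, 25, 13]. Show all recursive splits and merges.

Merge sort trace:

Split: [14, 30, 43, 42, 24, 8, 25, 13] -> [14, 30, 43, 42] and [24, 8, 25, 13]
  Split: [14, 30, 43, 42] -> [14, 30] and [43, 42]
    Split: [14, 30] -> [14] and [30]
    Merge: [14] + [30] -> [14, 30]
    Split: [43, 42] -> [43] and [42]
    Merge: [43] + [42] -> [42, 43]
  Merge: [14, 30] + [42, 43] -> [14, 30, 42, 43]
  Split: [24, 8, 25, 13] -> [24, 8] and [25, 13]
    Split: [24, 8] -> [24] and [8]
    Merge: [24] + [8] -> [8, 24]
    Split: [25, 13] -> [25] and [13]
    Merge: [25] + [13] -> [13, 25]
  Merge: [8, 24] + [13, 25] -> [8, 13, 24, 25]
Merge: [14, 30, 42, 43] + [8, 13, 24, 25] -> [8, 13, 14, 24, 25, 30, 42, 43]

Final sorted array: [8, 13, 14, 24, 25, 30, 42, 43]

The merge sort proceeds by recursively splitting the array and merging sorted halves.
After all merges, the sorted array is [8, 13, 14, 24, 25, 30, 42, 43].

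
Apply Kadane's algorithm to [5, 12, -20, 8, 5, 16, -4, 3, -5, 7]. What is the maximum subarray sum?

Using Kadane's algorithm on [5, 12, -20, 8, 5, 16, -4, 3, -5, 7]:

Scanning through the array:
Position 1 (value 12): max_ending_here = 17, max_so_far = 17
Position 2 (value -20): max_ending_here = -3, max_so_far = 17
Position 3 (value 8): max_ending_here = 8, max_so_far = 17
Position 4 (value 5): max_ending_here = 13, max_so_far = 17
Position 5 (value 16): max_ending_here = 29, max_so_far = 29
Position 6 (value -4): max_ending_here = 25, max_so_far = 29
Position 7 (value 3): max_ending_here = 28, max_so_far = 29
Position 8 (value -5): max_ending_here = 23, max_so_far = 29
Position 9 (value 7): max_ending_here = 30, max_so_far = 30

Maximum subarray: [8, 5, 16, -4, 3, -5, 7]
Maximum sum: 30

The maximum subarray is [8, 5, 16, -4, 3, -5, 7] with sum 30. This subarray runs from index 3 to index 9.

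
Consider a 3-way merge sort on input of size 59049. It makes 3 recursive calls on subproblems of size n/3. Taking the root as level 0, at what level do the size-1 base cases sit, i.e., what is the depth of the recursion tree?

For divide and conquer with division factor 3:

Problem sizes at each level:
Level 0: 59049
Level 1: 19683
Level 2: 6561
Level 3: 2187
Level 4: 729
Level 5: 243
Level 6: 81
Level 7: 27
Level 8: 9
Level 9: 3
Level 10: 1

The root is level 0 and the size-1 base case is level 10 (the tree spans levels 0 through 10, i.e. 11 levels counting the root), so the depth is the number of divisions: log_3(59049) = 10

The recursion tree depth is log_3(59049) = 10. At each level, the problem size is divided by 3, so it takes 10 divisions to reduce to a base case of size 1. The algorithm makes 3 recursive calls at each level.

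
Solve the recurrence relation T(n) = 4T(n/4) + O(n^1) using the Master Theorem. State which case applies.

Master Theorem for T(n) = 4T(n/4) + O(n^1):

a = 4, b = 4, c = 1
log_b(a) = log_4(4) = 1.0000

Case 2: c = 1 = log_4(4) = 1.0000
T(n) = O(n^1 log n) = O(n log n)

For T(n) = 4T(n/4) + O(n^1): log_4(4) = 1.0000. This is Case 2 of the Master Theorem (c = log_b(a), equal work at all levels), giving O(n log n).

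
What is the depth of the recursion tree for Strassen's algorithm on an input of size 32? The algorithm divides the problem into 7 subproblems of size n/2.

For divide and conquer with division factor 2:

Problem sizes at each level:
Level 0: 32
Level 1: 16
Level 2: 8
Level 3: 4
Level 4: 2
Level 5: 1

The root is level 0 and the size-1 base case is level 5 (the tree spans levels 0 through 5, i.e. 6 levels counting the root), so the depth is the number of divisions: log_2(32) = 5

The recursion tree depth is log_2(32) = 5. At each level, the problem size is divided by 2, so it takes 5 divisions to reduce to a base case of size 1. The algorithm makes 7 recursive calls at each level.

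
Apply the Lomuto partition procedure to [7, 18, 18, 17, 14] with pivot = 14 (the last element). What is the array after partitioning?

Lomuto partition with pivot = 14:

Initial array: [7, 18, 18, 17, 14]

arr[0]=7 <= 14: swap with position 0, array becomes [7, 18, 18, 17, 14]
arr[1]=18 > 14: no swap
arr[2]=18 > 14: no swap
arr[3]=17 > 14: no swap

Place pivot at position 1: [7, 14, 18, 17, 18]
Pivot position: 1

After partitioning with pivot 14, the array becomes [7, 14, 18, 17, 18]. The pivot is placed at index 1. All elements to the left of the pivot are <= 14, and all elements to the right are > 14.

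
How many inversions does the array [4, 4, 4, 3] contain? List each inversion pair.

Finding inversions in [4, 4, 4, 3]:

(0, 3): arr[0]=4 > arr[3]=3
(1, 3): arr[1]=4 > arr[3]=3
(2, 3): arr[2]=4 > arr[3]=3

Total inversions: 3

The array has 3 inversion(s): (0,3), (1,3), (2,3). Each pair (i,j) satisfies i < j and arr[i] > arr[j].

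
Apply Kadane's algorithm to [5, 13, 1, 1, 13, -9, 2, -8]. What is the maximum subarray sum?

Using Kadane's algorithm on [5, 13, 1, 1, 13, -9, 2, -8]:

Scanning through the array:
Position 1 (value 13): max_ending_here = 18, max_so_far = 18
Position 2 (value 1): max_ending_here = 19, max_so_far = 19
Position 3 (value 1): max_ending_here = 20, max_so_far = 20
Position 4 (value 13): max_ending_here = 33, max_so_far = 33
Position 5 (value -9): max_ending_here = 24, max_so_far = 33
Position 6 (value 2): max_ending_here = 26, max_so_far = 33
Position 7 (value -8): max_ending_here = 18, max_so_far = 33

Maximum subarray: [5, 13, 1, 1, 13]
Maximum sum: 33

The maximum subarray is [5, 13, 1, 1, 13] with sum 33. This subarray runs from index 0 to index 4.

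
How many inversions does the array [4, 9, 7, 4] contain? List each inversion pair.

Finding inversions in [4, 9, 7, 4]:

(1, 2): arr[1]=9 > arr[2]=7
(1, 3): arr[1]=9 > arr[3]=4
(2, 3): arr[2]=7 > arr[3]=4

Total inversions: 3

The array has 3 inversion(s): (1,2), (1,3), (2,3). Each pair (i,j) satisfies i < j and arr[i] > arr[j].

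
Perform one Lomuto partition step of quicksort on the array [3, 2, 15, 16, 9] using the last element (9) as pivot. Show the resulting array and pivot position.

Lomuto partition with pivot = 9:

Initial array: [3, 2, 15, 16, 9]

arr[0]=3 <= 9: swap with position 0, array becomes [3, 2, 15, 16, 9]
arr[1]=2 <= 9: swap with position 1, array becomes [3, 2, 15, 16, 9]
arr[2]=15 > 9: no swap
arr[3]=16 > 9: no swap

Place pivot at position 2: [3, 2, 9, 16, 15]
Pivot position: 2

After partitioning with pivot 9, the array becomes [3, 2, 9, 16, 15]. The pivot is placed at index 2. All elements to the left of the pivot are <= 9, and all elements to the right are > 9.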